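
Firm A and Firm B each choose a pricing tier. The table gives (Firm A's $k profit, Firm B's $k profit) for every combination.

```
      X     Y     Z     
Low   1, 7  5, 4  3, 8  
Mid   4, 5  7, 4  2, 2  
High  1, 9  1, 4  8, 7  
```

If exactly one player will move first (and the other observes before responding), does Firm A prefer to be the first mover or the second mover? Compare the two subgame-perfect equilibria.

If Firm A leads: Firm B's best replies are Low→Z, Mid→X, High→X; Firm A's induced payoffs 3, 4, 1; outcome (Mid, X), payoffs (4, 5).
If Firm B leads: Firm A's best replies are X→Mid, Y→Mid, Z→High; Firm B's induced payoffs 5, 4, 7; outcome (High, Z), payoffs (8, 7).
Firm A gets 4 moving first and 8 moving second, so Firm A prefers to move second.

second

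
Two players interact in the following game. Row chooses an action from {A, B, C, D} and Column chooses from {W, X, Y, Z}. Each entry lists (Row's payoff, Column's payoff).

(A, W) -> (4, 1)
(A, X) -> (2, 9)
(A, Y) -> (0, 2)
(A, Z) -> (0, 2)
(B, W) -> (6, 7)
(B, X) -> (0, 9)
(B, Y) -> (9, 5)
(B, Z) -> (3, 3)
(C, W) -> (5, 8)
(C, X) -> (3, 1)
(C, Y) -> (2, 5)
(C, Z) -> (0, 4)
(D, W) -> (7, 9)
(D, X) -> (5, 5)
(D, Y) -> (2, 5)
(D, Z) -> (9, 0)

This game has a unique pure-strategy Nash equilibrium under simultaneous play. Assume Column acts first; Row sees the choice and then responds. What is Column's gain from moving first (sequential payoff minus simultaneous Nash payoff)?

Row best-responds to each possible Column move:
- W: Row compares 4, 6, 5, 7 and picks D; Column would get 9.
- X: Row compares 2, 0, 3, 5 and picks D; Column would get 5.
- Y: Row compares 0, 9, 2, 2 and picks B; Column would get 5.
- Z: Row compares 0, 3, 0, 9 and picks D; Column would get 0.
Column's induced payoffs are 9, 5, 5, 0, so Column commits to W. Subgame-perfect outcome: (D, W) with payoffs (7, 9).
For the simultaneous game, intersect best replies.
Row's best replies: W→D; X→D; Y→B; Z→D.
Column's best replies: A→X; B→X; C→W; D→W.
The unique mutual best reply is (D, W), giving (7, 9).
Column's commitment gain: 9 − 9 = 0.

0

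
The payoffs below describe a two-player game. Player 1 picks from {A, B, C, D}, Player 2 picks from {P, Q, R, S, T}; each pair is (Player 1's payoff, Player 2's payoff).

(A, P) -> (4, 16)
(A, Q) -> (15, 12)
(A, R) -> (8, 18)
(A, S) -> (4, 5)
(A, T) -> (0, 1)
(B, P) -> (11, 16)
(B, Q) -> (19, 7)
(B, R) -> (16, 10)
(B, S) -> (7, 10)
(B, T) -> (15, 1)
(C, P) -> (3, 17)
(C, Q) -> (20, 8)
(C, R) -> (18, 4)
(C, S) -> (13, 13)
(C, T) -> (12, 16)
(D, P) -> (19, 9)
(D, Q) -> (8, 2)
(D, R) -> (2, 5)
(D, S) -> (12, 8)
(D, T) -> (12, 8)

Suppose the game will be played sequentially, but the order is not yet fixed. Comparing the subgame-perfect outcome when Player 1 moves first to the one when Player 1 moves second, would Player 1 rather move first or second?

first

If Player 1 leads: Player 2's best replies are A→R, B→P, C→P, D→P; Player 1's induced payoffs 8, 11, 3, 19; outcome (D, P), payoffs (19, 9).
If Player 2 leads: Player 1's best replies are P→D, Q→C, R→C, S→C, T→B; Player 2's induced payoffs 9, 8, 4, 13, 1; outcome (C, S), payoffs (13, 13).
Player 1 gets 19 moving first and 13 moving second, so Player 1 prefers to move first.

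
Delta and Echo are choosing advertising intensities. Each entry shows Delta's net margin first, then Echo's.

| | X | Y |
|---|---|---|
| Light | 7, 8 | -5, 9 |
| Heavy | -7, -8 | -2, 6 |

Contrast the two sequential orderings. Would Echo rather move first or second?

If Delta leads: Echo's best replies are Light→Y, Heavy→Y; Delta's induced payoffs -5, -2; outcome (Heavy, Y), payoffs (-2, 6).
If Echo leads: Delta's best replies are X→Light, Y→Heavy; Echo's induced payoffs 8, 6; outcome (Light, X), payoffs (7, 8).
Echo gets 8 moving first and 6 moving second, so Echo prefers to move first.

first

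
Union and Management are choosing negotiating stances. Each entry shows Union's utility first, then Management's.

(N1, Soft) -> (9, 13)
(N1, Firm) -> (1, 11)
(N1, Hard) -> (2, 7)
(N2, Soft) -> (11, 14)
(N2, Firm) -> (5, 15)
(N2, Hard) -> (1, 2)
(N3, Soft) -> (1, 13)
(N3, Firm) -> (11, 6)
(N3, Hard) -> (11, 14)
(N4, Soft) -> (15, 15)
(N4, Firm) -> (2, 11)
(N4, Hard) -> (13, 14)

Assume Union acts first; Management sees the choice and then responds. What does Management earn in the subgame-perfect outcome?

15

Work backward from Management's decision.
- N1: BR = Soft, leader payoff 9.
- N2: BR = Firm, leader payoff 5.
- N3: BR = Hard, leader payoff 11.
- N4: BR = Soft, leader payoff 15.
Union's induced payoffs are 9, 5, 11, 15, so Union commits to N4. Subgame-perfect outcome: (N4, Soft) with payoffs (15, 15).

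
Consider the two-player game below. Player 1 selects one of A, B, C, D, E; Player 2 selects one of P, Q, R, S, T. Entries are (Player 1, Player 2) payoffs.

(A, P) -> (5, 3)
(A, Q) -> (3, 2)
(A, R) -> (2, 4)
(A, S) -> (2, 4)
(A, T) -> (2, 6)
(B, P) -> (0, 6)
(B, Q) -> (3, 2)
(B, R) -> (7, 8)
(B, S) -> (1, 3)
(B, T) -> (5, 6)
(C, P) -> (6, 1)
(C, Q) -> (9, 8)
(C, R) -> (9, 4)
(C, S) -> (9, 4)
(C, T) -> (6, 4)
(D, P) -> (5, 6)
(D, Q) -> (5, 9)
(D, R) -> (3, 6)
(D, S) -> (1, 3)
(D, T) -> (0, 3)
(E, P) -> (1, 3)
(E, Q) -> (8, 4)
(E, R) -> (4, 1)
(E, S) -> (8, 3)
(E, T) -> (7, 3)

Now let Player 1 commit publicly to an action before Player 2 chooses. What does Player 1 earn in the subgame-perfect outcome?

9

Solve by backward induction (Player 1 leads).
- A: Player 2 compares 3, 2, 4, 4, 6 and picks T; Player 1 would get 2.
- B: Player 2 compares 6, 2, 8, 3, 6 and picks R; Player 1 would get 7.
- C: Player 2 compares 1, 8, 4, 4, 4 and picks Q; Player 1 would get 9.
- D: Player 2 compares 6, 9, 6, 3, 3 and picks Q; Player 1 would get 5.
- E: Player 2 compares 3, 4, 1, 3, 3 and picks Q; Player 1 would get 8.
Maximizing over 2, 7, 9, 5, 8, Player 1 chooses C. Subgame-perfect outcome: (C, Q) with payoffs (9, 8).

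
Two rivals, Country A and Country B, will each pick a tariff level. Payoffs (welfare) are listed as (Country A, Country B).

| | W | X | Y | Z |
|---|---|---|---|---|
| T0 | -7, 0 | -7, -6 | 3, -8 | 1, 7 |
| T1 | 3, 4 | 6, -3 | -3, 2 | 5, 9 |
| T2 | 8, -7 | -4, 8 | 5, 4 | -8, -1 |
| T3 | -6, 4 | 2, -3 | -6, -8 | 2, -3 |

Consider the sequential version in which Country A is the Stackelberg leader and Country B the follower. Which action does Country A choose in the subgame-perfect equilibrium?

T1

Country B best-responds to each possible Country A move:
- T0: BR = Z, leader payoff 1.
- T1: BR = Z, leader payoff 5.
- T2: BR = X, leader payoff -4.
- T3: BR = W, leader payoff -6.
Among 1, 5, -4, -6, the best is 5 at T1. Subgame-perfect outcome: (T1, Z) with payoffs (5, 9).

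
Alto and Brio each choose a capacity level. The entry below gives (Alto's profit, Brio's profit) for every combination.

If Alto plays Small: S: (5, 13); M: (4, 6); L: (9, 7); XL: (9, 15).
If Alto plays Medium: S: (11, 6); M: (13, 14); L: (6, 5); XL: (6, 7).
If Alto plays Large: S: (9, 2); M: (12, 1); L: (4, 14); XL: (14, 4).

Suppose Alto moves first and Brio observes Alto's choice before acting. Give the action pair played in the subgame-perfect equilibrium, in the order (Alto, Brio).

(Medium, M)

Solve by backward induction (Alto leads).
- Small: Brio compares 13, 6, 7, 15 and picks XL; Alto would get 9.
- Medium: Brio compares 6, 14, 5, 7 and picks M; Alto would get 13.
- Large: Brio compares 2, 1, 14, 4 and picks L; Alto would get 4.
Among 9, 13, 4, the best is 13 at Medium. Subgame-perfect outcome: (Medium, M) with payoffs (13, 14).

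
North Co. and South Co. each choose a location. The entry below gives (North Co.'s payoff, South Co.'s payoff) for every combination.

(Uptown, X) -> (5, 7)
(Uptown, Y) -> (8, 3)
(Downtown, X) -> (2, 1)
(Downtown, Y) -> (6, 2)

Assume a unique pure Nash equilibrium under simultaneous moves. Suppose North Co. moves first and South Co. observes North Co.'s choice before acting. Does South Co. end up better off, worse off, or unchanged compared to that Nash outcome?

worse off

Solve by backward induction (North Co. leads).
- Uptown: BR = X, leader payoff 5.
- Downtown: BR = Y, leader payoff 6.
North Co.'s induced payoffs are 5, 6, so North Co. commits to Downtown. Subgame-perfect outcome: (Downtown, Y) with payoffs (6, 2).
Under simultaneous play:
North Co.'s best replies: X→Uptown; Y→Uptown.
South Co.'s best replies: Uptown→X; Downtown→Y.
The unique mutual best reply is (Uptown, X), giving (5, 7).
South Co. earns 2 sequentially versus 7 at the Nash outcome: worse off.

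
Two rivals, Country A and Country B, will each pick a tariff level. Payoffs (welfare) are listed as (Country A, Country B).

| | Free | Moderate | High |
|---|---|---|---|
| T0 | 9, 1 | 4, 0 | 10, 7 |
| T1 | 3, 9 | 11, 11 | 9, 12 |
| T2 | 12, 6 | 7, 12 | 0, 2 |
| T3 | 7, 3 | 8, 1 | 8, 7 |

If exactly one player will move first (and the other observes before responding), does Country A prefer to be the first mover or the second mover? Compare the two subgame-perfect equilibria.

second

If Country A leads: Country B's best replies are T0→High, T1→High, T2→Moderate, T3→High; Country A's induced payoffs 10, 9, 7, 8; outcome (T0, High), payoffs (10, 7).
If Country B leads: Country A's best replies are Free→T2, Moderate→T1, High→T0; Country B's induced payoffs 6, 11, 7; outcome (T1, Moderate), payoffs (11, 11).
Country A gets 10 moving first and 11 moving second, so Country A prefers to move second.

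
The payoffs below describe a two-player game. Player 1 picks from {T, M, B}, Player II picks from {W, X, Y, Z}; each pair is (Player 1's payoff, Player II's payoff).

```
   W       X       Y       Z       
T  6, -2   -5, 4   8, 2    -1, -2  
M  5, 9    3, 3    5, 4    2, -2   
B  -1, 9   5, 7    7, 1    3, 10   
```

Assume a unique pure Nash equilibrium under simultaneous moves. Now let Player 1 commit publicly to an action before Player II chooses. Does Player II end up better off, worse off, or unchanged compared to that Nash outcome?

worse off

Solve by backward induction (Player 1 leads).
- T → Player II plays X (best of -2, 4, 2, -2); Player 1 gets -5.
- M → Player II plays W (best of 9, 3, 4, -2); Player 1 gets 5.
- B → Player II plays Z (best of 9, 7, 1, 10); Player 1 gets 3.
Player 1's induced payoffs are -5, 5, 3, so Player 1 commits to M. Subgame-perfect outcome: (M, W) with payoffs (5, 9).
Under simultaneous play:
Player 1's best replies: W→T; X→B; Y→T; Z→B.
Player II's best replies: T→X; M→W; B→Z.
Only (B, Z) has each player best-responding; Nash payoffs (3, 10).
Player II earns 9 sequentially versus 10 at the Nash outcome: worse off.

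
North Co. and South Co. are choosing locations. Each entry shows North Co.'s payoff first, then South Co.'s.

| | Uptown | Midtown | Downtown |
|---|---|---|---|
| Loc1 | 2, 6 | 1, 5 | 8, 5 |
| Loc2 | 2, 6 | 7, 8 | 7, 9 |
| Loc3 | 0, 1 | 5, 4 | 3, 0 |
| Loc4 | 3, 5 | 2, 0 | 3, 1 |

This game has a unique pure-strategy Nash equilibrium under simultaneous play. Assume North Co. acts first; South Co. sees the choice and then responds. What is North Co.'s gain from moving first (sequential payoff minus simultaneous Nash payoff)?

Work backward from South Co.'s decision.
- Loc1 → South Co. plays Uptown (best of 6, 5, 5); North Co. gets 2.
- Loc2 → South Co. plays Downtown (best of 6, 8, 9); North Co. gets 7.
- Loc3 → South Co. plays Midtown (best of 1, 4, 0); North Co. gets 5.
- Loc4 → South Co. plays Uptown (best of 5, 0, 1); North Co. gets 3.
Among 2, 7, 5, 3, the best is 7 at Loc2. Subgame-perfect outcome: (Loc2, Downtown) with payoffs (7, 9).
Under simultaneous play:
North Co.'s best replies: Uptown→Loc4; Midtown→Loc2; Downtown→Loc1.
South Co.'s best replies: Loc1→Uptown; Loc2→Downtown; Loc3→Midtown; Loc4→Uptown.
Only (Loc4, Uptown) has each player best-responding; Nash payoffs (3, 5).
North Co.'s commitment gain: 7 − 3 = 4.

4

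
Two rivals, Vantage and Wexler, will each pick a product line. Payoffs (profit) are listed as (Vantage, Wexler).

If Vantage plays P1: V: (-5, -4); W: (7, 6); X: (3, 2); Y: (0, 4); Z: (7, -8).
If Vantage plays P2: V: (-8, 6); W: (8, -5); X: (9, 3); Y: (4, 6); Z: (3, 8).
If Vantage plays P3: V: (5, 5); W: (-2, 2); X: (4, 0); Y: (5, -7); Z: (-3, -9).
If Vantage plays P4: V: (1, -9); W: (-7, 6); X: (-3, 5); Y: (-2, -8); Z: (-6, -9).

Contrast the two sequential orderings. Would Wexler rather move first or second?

second

If Vantage leads: Wexler's best replies are P1→W, P2→Z, P3→V, P4→W; Vantage's induced payoffs 7, 3, 5, -7; outcome (P1, W), payoffs (7, 6).
If Wexler leads: Vantage's best replies are V→P3, W→P2, X→P2, Y→P3, Z→P1; Wexler's induced payoffs 5, -5, 3, -7, -8; outcome (P3, V), payoffs (5, 5).
Wexler gets 5 moving first and 6 moving second, so Wexler prefers to move second.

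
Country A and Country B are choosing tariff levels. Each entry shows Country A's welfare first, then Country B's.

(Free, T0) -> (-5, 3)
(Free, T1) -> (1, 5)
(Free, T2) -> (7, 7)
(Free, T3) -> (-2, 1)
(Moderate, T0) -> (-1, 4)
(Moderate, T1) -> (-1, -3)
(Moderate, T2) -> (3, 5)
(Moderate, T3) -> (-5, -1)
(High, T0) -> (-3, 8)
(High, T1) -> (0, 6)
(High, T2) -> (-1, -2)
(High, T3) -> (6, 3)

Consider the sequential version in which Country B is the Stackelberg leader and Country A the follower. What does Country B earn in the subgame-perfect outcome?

Backward induction with Country B moving first.
- T0: Country A compares -5, -1, -3 and picks Moderate; Country B would get 4.
- T1: Country A compares 1, -1, 0 and picks Free; Country B would get 5.
- T2: Country A compares 7, 3, -1 and picks Free; Country B would get 7.
- T3: Country A compares -2, -5, 6 and picks High; Country B would get 3.
Among 4, 5, 7, 3, the best is 7 at T2. Subgame-perfect outcome: (Free, T2) with payoffs (7, 7).

7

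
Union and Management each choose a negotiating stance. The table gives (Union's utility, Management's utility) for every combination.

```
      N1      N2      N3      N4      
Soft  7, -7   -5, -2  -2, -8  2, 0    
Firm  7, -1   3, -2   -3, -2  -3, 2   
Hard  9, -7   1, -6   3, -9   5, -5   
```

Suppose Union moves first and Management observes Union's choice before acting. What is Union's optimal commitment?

Backward induction with Union moving first.
- Soft: BR = N4, leader payoff 2.
- Firm: BR = N4, leader payoff -3.
- Hard: BR = N4, leader payoff 5.
Among 2, -3, 5, the best is 5 at Hard. Subgame-perfect outcome: (Hard, N4) with payoffs (5, -5).

Hard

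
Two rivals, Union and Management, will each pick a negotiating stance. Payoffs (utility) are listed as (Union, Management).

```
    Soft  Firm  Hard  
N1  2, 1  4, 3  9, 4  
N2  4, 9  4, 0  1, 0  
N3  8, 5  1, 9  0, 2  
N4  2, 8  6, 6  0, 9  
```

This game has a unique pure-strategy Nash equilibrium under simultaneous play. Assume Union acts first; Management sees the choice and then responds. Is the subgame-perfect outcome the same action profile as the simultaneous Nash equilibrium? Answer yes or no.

Backward induction with Union moving first.
- N1: BR = Hard, leader payoff 9.
- N2: BR = Soft, leader payoff 4.
- N3: BR = Firm, leader payoff 1.
- N4: BR = Hard, leader payoff 0.
Among 9, 4, 1, 0, the best is 9 at N1. Subgame-perfect outcome: (N1, Hard) with payoffs (9, 4).
Under simultaneous play:
Union's best replies: Soft→N3; Firm→N4; Hard→N1.
Management's best replies: N1→Hard; N2→Soft; N3→Firm; N4→Hard.
Only (N1, Hard) has each player best-responding; Nash payoffs (9, 4).
Sequential outcome (N1, Hard) coincides with the Nash profile (N1, Hard).

yes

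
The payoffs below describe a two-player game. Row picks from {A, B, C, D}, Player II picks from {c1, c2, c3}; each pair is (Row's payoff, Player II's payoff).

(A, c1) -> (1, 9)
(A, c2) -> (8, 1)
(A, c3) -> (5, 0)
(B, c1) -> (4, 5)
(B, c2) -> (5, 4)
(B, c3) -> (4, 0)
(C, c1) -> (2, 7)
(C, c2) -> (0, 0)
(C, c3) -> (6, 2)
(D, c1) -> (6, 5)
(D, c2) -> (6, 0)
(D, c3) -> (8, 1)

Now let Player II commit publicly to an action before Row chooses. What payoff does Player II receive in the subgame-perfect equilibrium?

Backward induction with Player II moving first.
- c1 → Row plays D (best of 1, 4, 2, 6); Player II gets 5.
- c2 → Row plays A (best of 8, 5, 0, 6); Player II gets 1.
- c3 → Row plays D (best of 5, 4, 6, 8); Player II gets 1.
Player II's induced payoffs are 5, 1, 1, so Player II commits to c1. Subgame-perfect outcome: (D, c1) with payoffs (6, 5).

5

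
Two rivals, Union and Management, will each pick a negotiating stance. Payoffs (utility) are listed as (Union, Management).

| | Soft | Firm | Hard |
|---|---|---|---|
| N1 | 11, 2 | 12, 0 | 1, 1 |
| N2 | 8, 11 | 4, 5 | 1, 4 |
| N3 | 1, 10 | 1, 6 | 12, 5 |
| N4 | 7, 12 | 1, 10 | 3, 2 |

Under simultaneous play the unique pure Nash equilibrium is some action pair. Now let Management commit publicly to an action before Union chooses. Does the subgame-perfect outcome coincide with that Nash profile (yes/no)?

Union best-responds to each possible Management move:
- Soft: Union compares 11, 8, 1, 7 and picks N1; Management would get 2.
- Firm: Union compares 12, 4, 1, 1 and picks N1; Management would get 0.
- Hard: Union compares 1, 1, 12, 3 and picks N3; Management would get 5.
Maximizing over 2, 0, 5, Management chooses Hard. Subgame-perfect outcome: (N3, Hard) with payoffs (12, 5).
For the simultaneous game, intersect best replies.
Union's best replies: Soft→N1; Firm→N1; Hard→N3.
Management's best replies: N1→Soft; N2→Soft; N3→Soft; N4→Soft.
Only (N1, Soft) has each player best-responding; Nash payoffs (11, 2).
Sequential outcome (N3, Hard) differs from the Nash profile (N1, Soft).

no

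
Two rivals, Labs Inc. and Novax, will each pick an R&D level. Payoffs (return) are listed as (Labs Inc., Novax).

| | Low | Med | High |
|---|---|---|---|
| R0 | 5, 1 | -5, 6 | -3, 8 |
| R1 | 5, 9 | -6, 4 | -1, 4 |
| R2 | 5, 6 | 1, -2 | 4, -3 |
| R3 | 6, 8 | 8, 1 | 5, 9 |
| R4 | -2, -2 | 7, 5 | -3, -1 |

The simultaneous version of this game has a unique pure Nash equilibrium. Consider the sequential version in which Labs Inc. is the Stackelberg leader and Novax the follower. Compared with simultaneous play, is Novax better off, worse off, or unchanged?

worse off

Novax best-responds to each possible Labs Inc. move:
- R0: BR = High, leader payoff -3.
- R1: BR = Low, leader payoff 5.
- R2: BR = Low, leader payoff 5.
- R3: BR = High, leader payoff 5.
- R4: BR = Med, leader payoff 7.
Labs Inc.'s induced payoffs are -3, 5, 5, 5, 7, so Labs Inc. commits to R4. Subgame-perfect outcome: (R4, Med) with payoffs (7, 5).
Under simultaneous play:
Labs Inc.'s best replies: Low→R3; Med→R3; High→R3.
Novax's best replies: R0→High; R1→Low; R2→Low; R3→High; R4→Med.
Only (R3, High) has each player best-responding; Nash payoffs (5, 9).
Novax earns 5 sequentially versus 9 at the Nash outcome: worse off.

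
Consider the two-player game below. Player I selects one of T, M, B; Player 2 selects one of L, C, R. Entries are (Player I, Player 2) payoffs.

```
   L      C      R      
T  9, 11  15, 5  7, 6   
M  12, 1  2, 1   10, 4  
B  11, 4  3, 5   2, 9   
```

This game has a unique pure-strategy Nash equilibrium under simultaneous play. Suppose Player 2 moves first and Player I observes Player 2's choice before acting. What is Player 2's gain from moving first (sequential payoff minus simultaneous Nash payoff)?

1

Player I best-responds to each possible Player 2 move:
- L: Player I compares 9, 12, 11 and picks M; Player 2 would get 1.
- C: Player I compares 15, 2, 3 and picks T; Player 2 would get 5.
- R: Player I compares 7, 10, 2 and picks M; Player 2 would get 4.
Player 2's induced payoffs are 1, 5, 4, so Player 2 commits to C. Subgame-perfect outcome: (T, C) with payoffs (15, 5).
Under simultaneous play:
Player I's best replies: L→M; C→T; R→M.
Player 2's best replies: T→L; M→R; B→R.
Only (M, R) has each player best-responding; Nash payoffs (10, 4).
Player 2's commitment gain: 5 − 4 = 1.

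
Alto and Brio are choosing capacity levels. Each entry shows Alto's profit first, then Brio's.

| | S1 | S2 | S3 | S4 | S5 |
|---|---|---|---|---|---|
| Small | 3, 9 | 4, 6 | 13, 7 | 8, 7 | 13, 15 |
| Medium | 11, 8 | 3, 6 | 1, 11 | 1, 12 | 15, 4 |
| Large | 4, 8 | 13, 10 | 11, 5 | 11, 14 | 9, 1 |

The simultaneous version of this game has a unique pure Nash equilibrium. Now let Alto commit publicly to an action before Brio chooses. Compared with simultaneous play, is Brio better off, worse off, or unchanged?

better off

Brio best-responds to each possible Alto move:
- Small: Brio compares 9, 6, 7, 7, 15 and picks S5; Alto would get 13.
- Medium: Brio compares 8, 6, 11, 12, 4 and picks S4; Alto would get 1.
- Large: Brio compares 8, 10, 5, 14, 1 and picks S4; Alto would get 11.
Alto's induced payoffs are 13, 1, 11, so Alto commits to Small. Subgame-perfect outcome: (Small, S5) with payoffs (13, 15).
For the simultaneous game, intersect best replies.
Alto's best replies: S1→Medium; S2→Large; S3→Small; S4→Large; S5→Medium.
Brio's best replies: Small→S5; Medium→S4; Large→S4.
Only (Large, S4) has each player best-responding; Nash payoffs (11, 14).
Brio earns 15 sequentially versus 14 at the Nash outcome: better off.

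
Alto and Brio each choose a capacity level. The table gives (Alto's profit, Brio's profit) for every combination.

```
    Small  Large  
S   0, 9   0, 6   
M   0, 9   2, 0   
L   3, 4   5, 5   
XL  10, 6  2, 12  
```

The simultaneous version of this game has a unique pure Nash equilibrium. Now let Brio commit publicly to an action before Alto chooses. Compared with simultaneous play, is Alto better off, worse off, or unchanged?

Backward induction with Brio moving first.
- Small → Alto plays XL (best of 0, 0, 3, 10); Brio gets 6.
- Large → Alto plays L (best of 0, 2, 5, 2); Brio gets 5.
Among 6, 5, the best is 6 at Small. Subgame-perfect outcome: (XL, Small) with payoffs (10, 6).
Under simultaneous play:
Alto's best replies: Small→XL; Large→L.
Brio's best replies: S→Small; M→Small; L→Large; XL→Large.
Only (L, Large) has each player best-responding; Nash payoffs (5, 5).
Alto earns 10 sequentially versus 5 at the Nash outcome: better off.

better off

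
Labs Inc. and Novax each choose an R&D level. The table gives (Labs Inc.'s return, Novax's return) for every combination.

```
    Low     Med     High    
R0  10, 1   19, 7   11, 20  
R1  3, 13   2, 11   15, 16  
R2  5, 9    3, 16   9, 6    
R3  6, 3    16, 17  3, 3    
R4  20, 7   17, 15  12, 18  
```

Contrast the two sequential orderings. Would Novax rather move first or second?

If Labs Inc. leads: Novax's best replies are R0→High, R1→High, R2→Med, R3→Med, R4→High; Labs Inc.'s induced payoffs 11, 15, 3, 16, 12; outcome (R3, Med), payoffs (16, 17).
If Novax leads: Labs Inc.'s best replies are Low→R4, Med→R0, High→R1; Novax's induced payoffs 7, 7, 16; outcome (R1, High), payoffs (15, 16).
Novax gets 16 moving first and 17 moving second, so Novax prefers to move second.

second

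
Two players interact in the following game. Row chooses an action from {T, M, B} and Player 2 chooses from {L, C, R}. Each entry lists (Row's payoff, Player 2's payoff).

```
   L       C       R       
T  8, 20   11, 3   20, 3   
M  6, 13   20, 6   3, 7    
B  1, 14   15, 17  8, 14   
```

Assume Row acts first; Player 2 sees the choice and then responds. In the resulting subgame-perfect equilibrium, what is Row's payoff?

15

Backward induction with Row moving first.
- T → Player 2 plays L (best of 20, 3, 3); Row gets 8.
- M → Player 2 plays L (best of 13, 6, 7); Row gets 6.
- B → Player 2 plays C (best of 14, 17, 14); Row gets 15.
Among 8, 6, 15, the best is 15 at B. Subgame-perfect outcome: (B, C) with payoffs (15, 17).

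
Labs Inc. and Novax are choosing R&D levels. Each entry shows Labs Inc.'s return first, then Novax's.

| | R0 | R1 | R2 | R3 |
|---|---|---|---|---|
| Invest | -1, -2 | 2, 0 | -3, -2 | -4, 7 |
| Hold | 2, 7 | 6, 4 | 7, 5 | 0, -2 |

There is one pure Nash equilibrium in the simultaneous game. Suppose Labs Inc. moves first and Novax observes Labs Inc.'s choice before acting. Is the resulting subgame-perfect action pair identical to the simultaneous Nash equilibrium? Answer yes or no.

yes

Work backward from Novax's decision.
- Invest: BR = R3, leader payoff -4.
- Hold: BR = R0, leader payoff 2.
Maximizing over -4, 2, Labs Inc. chooses Hold. Subgame-perfect outcome: (Hold, R0) with payoffs (2, 7).
Under simultaneous play:
Labs Inc.'s best replies: R0→Hold; R1→Hold; R2→Hold; R3→Hold.
Novax's best replies: Invest→R3; Hold→R0.
Only (Hold, R0) has each player best-responding; Nash payoffs (2, 7).
Sequential outcome (Hold, R0) coincides with the Nash profile (Hold, R0).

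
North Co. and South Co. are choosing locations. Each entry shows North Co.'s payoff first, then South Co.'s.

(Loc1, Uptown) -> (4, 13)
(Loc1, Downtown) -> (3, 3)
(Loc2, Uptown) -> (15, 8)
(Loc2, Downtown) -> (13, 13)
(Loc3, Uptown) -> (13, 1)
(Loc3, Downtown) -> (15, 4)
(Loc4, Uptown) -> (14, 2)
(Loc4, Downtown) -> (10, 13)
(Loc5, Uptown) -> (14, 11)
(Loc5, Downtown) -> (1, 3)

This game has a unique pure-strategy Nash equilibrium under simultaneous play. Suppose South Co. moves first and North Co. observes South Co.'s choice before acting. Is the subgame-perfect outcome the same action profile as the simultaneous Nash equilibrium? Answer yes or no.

Solve by backward induction (South Co. leads).
- Uptown: BR = Loc2, leader payoff 8.
- Downtown: BR = Loc3, leader payoff 4.
South Co.'s induced payoffs are 8, 4, so South Co. commits to Uptown. Subgame-perfect outcome: (Loc2, Uptown) with payoffs (15, 8).
Now find the simultaneous Nash equilibrium.
North Co.'s best replies: Uptown→Loc2; Downtown→Loc3.
South Co.'s best replies: Loc1→Uptown; Loc2→Downtown; Loc3→Downtown; Loc4→Downtown; Loc5→Uptown.
Only (Loc3, Downtown) has each player best-responding; Nash payoffs (15, 4).
Sequential outcome (Loc2, Uptown) differs from the Nash profile (Loc3, Downtown).

no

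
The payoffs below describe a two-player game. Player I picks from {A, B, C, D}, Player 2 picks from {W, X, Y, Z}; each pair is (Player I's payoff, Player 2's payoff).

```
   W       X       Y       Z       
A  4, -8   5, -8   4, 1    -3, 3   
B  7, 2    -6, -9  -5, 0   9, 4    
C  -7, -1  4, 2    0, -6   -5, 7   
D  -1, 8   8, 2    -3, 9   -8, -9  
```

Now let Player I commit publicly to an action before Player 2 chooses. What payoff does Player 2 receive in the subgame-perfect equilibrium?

Solve by backward induction (Player I leads).
- A: Player 2 compares -8, -8, 1, 3 and picks Z; Player I would get -3.
- B: Player 2 compares 2, -9, 0, 4 and picks Z; Player I would get 9.
- C: Player 2 compares -1, 2, -6, 7 and picks Z; Player I would get -5.
- D: Player 2 compares 8, 2, 9, -9 and picks Y; Player I would get -3.
Player I's induced payoffs are -3, 9, -5, -3, so Player I commits to B. Subgame-perfect outcome: (B, Z) with payoffs (9, 4).

4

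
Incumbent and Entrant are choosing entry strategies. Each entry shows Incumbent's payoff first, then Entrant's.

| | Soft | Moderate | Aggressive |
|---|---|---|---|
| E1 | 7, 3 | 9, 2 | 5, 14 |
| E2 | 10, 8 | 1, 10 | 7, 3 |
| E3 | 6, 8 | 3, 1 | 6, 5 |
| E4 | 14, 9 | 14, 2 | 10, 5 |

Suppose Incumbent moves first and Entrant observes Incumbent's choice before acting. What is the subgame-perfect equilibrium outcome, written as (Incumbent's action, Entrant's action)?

(E4, Soft)

Work backward from Entrant's decision.
- E1 → Entrant plays Aggressive (best of 3, 2, 14); Incumbent gets 5.
- E2 → Entrant plays Moderate (best of 8, 10, 3); Incumbent gets 1.
- E3 → Entrant plays Soft (best of 8, 1, 5); Incumbent gets 6.
- E4 → Entrant plays Soft (best of 9, 2, 5); Incumbent gets 14.
Maximizing over 5, 1, 6, 14, Incumbent chooses E4. Subgame-perfect outcome: (E4, Soft) with payoffs (14, 9).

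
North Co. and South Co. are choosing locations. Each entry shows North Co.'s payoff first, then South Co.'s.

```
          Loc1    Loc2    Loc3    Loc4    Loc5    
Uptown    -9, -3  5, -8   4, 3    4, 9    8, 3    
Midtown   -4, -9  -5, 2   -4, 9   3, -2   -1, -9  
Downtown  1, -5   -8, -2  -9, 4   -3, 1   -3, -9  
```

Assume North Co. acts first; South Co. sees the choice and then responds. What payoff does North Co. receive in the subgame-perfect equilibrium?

4

Work backward from South Co.'s decision.
- Uptown → South Co. plays Loc4 (best of -3, -8, 3, 9, 3); North Co. gets 4.
- Midtown → South Co. plays Loc3 (best of -9, 2, 9, -2, -9); North Co. gets -4.
- Downtown → South Co. plays Loc3 (best of -5, -2, 4, 1, -9); North Co. gets -9.
North Co.'s induced payoffs are 4, -4, -9, so North Co. commits to Uptown. Subgame-perfect outcome: (Uptown, Loc4) with payoffs (4, 9).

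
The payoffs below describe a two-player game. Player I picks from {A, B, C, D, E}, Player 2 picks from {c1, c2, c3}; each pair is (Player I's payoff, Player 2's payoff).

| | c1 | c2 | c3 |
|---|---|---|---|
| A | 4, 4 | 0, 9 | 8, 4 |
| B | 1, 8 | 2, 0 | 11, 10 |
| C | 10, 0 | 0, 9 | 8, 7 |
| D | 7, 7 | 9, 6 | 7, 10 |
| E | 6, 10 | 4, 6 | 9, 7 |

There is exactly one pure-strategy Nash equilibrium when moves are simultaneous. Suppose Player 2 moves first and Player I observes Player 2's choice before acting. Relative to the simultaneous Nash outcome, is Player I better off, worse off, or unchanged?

Player I best-responds to each possible Player 2 move:
- c1: Player I compares 4, 1, 10, 7, 6 and picks C; Player 2 would get 0.
- c2: Player I compares 0, 2, 0, 9, 4 and picks D; Player 2 would get 6.
- c3: Player I compares 8, 11, 8, 7, 9 and picks B; Player 2 would get 10.
Maximizing over 0, 6, 10, Player 2 chooses c3. Subgame-perfect outcome: (B, c3) with payoffs (11, 10).
Now find the simultaneous Nash equilibrium.
Player I's best replies: c1→C; c2→D; c3→B.
Player 2's best replies: A→c2; B→c3; C→c2; D→c3; E→c1.
Only (B, c3) has each player best-responding; Nash payoffs (11, 10).
Player I earns 11 sequentially versus 11 at the Nash outcome: unchanged.

unchanged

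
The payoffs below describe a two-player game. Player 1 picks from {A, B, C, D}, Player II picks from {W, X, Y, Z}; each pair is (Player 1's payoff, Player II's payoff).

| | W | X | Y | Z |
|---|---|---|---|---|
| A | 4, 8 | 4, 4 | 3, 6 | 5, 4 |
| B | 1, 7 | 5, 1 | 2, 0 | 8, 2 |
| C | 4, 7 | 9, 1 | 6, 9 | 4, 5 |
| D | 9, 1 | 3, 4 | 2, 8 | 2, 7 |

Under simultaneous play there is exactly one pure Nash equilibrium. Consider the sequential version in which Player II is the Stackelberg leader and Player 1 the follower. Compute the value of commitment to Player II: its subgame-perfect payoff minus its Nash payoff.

0

Backward induction with Player II moving first.
- W: Player 1 compares 4, 1, 4, 9 and picks D; Player II would get 1.
- X: Player 1 compares 4, 5, 9, 3 and picks C; Player II would get 1.
- Y: Player 1 compares 3, 2, 6, 2 and picks C; Player II would get 9.
- Z: Player 1 compares 5, 8, 4, 2 and picks B; Player II would get 2.
Player II's induced payoffs are 1, 1, 9, 2, so Player II commits to Y. Subgame-perfect outcome: (C, Y) with payoffs (6, 9).
Now find the simultaneous Nash equilibrium.
Player 1's best replies: W→D; X→C; Y→C; Z→B.
Player II's best replies: A→W; B→W; C→Y; D→Y.
The unique mutual best reply is (C, Y), giving (6, 9).
Player II's commitment gain: 9 − 9 = 0.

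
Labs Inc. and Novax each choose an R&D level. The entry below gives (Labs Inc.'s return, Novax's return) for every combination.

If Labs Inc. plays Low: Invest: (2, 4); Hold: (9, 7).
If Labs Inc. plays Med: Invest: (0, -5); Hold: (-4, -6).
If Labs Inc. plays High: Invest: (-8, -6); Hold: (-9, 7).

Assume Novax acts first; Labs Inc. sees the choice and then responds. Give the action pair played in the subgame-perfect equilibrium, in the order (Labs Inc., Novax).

Solve by backward induction (Novax leads).
- Invest: BR = Low, leader payoff 4.
- Hold: BR = Low, leader payoff 7.
Among 4, 7, the best is 7 at Hold. Subgame-perfect outcome: (Low, Hold) with payoffs (9, 7).

(Low, Hold)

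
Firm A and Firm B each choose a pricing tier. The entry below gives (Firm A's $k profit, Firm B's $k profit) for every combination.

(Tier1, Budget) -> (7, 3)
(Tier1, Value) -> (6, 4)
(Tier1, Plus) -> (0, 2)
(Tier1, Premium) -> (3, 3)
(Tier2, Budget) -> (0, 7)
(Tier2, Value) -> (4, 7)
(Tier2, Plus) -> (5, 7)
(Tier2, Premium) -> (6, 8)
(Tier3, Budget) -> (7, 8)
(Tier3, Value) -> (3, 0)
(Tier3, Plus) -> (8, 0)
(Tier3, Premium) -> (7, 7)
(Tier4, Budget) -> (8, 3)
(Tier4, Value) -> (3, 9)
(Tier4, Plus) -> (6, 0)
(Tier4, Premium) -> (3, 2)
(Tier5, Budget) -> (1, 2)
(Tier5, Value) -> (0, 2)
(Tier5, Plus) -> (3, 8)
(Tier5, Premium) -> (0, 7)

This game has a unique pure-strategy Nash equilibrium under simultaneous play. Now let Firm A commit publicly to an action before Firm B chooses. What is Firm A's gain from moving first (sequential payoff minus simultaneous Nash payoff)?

Work backward from Firm B's decision.
- Tier1: Firm B compares 3, 4, 2, 3 and picks Value; Firm A would get 6.
- Tier2: Firm B compares 7, 7, 7, 8 and picks Premium; Firm A would get 6.
- Tier3: Firm B compares 8, 0, 0, 7 and picks Budget; Firm A would get 7.
- Tier4: Firm B compares 3, 9, 0, 2 and picks Value; Firm A would get 3.
- Tier5: Firm B compares 2, 2, 8, 7 and picks Plus; Firm A would get 3.
Maximizing over 6, 6, 7, 3, 3, Firm A chooses Tier3. Subgame-perfect outcome: (Tier3, Budget) with payoffs (7, 8).
Now find the simultaneous Nash equilibrium.
Firm A's best replies: Budget→Tier4; Value→Tier1; Plus→Tier3; Premium→Tier3.
Firm B's best replies: Tier1→Value; Tier2→Premium; Tier3→Budget; Tier4→Value; Tier5→Plus.
Only (Tier1, Value) has each player best-responding; Nash payoffs (6, 4).
Firm A's commitment gain: 7 − 6 = 1.

1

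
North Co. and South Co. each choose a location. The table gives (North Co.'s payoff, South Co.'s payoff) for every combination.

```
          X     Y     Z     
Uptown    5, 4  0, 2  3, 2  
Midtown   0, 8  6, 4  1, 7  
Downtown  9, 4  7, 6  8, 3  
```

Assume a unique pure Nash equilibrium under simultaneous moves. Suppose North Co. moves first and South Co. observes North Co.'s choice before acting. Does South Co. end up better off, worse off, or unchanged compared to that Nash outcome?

unchanged

Solve by backward induction (North Co. leads).
- Uptown: BR = X, leader payoff 5.
- Midtown: BR = X, leader payoff 0.
- Downtown: BR = Y, leader payoff 7.
North Co.'s induced payoffs are 5, 0, 7, so North Co. commits to Downtown. Subgame-perfect outcome: (Downtown, Y) with payoffs (7, 6).
Now find the simultaneous Nash equilibrium.
North Co.'s best replies: X→Downtown; Y→Downtown; Z→Downtown.
South Co.'s best replies: Uptown→X; Midtown→X; Downtown→Y.
Only (Downtown, Y) has each player best-responding; Nash payoffs (7, 6).
South Co. earns 6 sequentially versus 6 at the Nash outcome: unchanged.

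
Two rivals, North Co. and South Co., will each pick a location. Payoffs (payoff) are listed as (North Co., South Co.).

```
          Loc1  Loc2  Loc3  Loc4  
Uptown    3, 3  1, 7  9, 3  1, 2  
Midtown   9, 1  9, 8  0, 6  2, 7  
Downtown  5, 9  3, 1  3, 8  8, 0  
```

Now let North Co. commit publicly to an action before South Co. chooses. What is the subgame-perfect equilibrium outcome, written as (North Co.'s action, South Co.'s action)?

Work backward from South Co.'s decision.
- Uptown → South Co. plays Loc2 (best of 3, 7, 3, 2); North Co. gets 1.
- Midtown → South Co. plays Loc2 (best of 1, 8, 6, 7); North Co. gets 9.
- Downtown → South Co. plays Loc1 (best of 9, 1, 8, 0); North Co. gets 5.
North Co.'s induced payoffs are 1, 9, 5, so North Co. commits to Midtown. Subgame-perfect outcome: (Midtown, Loc2) with payoffs (9, 8).

(Midtown, Loc2)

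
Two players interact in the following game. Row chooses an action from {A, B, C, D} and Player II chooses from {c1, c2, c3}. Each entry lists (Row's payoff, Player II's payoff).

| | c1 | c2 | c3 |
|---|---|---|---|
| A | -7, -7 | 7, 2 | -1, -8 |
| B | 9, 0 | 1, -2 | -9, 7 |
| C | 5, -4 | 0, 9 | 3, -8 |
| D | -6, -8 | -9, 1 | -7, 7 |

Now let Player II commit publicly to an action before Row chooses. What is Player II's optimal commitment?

c2

Backward induction with Player II moving first.
- c1 → Row plays B (best of -7, 9, 5, -6); Player II gets 0.
- c2 → Row plays A (best of 7, 1, 0, -9); Player II gets 2.
- c3 → Row plays C (best of -1, -9, 3, -7); Player II gets -8.
Maximizing over 0, 2, -8, Player II chooses c2. Subgame-perfect outcome: (A, c2) with payoffs (7, 2).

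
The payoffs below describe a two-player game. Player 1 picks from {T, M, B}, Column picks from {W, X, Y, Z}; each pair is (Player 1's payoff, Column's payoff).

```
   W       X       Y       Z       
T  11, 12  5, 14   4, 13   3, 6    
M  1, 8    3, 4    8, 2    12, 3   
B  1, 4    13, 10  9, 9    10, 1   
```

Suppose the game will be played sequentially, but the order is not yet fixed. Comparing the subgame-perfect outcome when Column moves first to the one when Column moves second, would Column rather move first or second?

If Player 1 leads: Column's best replies are T→X, M→W, B→X; Player 1's induced payoffs 5, 1, 13; outcome (B, X), payoffs (13, 10).
If Column leads: Player 1's best replies are W→T, X→B, Y→B, Z→M; Column's induced payoffs 12, 10, 9, 3; outcome (T, W), payoffs (11, 12).
Column gets 12 moving first and 10 moving second, so Column prefers to move first.

first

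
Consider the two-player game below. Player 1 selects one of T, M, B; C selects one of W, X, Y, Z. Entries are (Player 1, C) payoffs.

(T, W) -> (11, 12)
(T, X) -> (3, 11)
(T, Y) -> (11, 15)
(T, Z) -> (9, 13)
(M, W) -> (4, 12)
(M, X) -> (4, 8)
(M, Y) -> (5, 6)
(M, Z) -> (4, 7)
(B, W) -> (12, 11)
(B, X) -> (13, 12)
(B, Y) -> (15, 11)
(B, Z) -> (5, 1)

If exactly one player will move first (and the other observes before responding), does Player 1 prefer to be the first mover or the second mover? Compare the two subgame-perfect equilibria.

first

If Player 1 leads: C's best replies are T→Y, M→W, B→X; Player 1's induced payoffs 11, 4, 13; outcome (B, X), payoffs (13, 12).
If C leads: Player 1's best replies are W→B, X→B, Y→B, Z→T; C's induced payoffs 11, 12, 11, 13; outcome (T, Z), payoffs (9, 13).
Player 1 gets 13 moving first and 9 moving second, so Player 1 prefers to move first.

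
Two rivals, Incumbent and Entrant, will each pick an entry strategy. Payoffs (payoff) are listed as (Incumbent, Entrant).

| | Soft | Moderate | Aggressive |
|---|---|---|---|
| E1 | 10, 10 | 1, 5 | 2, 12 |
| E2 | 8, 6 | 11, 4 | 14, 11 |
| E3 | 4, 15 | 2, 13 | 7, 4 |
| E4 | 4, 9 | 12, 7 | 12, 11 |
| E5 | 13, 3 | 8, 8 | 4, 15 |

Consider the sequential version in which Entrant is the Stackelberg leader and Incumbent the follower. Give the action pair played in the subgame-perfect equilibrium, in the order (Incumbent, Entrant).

(E2, Aggressive)

Incumbent best-responds to each possible Entrant move:
- Soft → Incumbent plays E5 (best of 10, 8, 4, 4, 13); Entrant gets 3.
- Moderate → Incumbent plays E4 (best of 1, 11, 2, 12, 8); Entrant gets 7.
- Aggressive → Incumbent plays E2 (best of 2, 14, 7, 12, 4); Entrant gets 11.
Entrant's induced payoffs are 3, 7, 11, so Entrant commits to Aggressive. Subgame-perfect outcome: (E2, Aggressive) with payoffs (14, 11).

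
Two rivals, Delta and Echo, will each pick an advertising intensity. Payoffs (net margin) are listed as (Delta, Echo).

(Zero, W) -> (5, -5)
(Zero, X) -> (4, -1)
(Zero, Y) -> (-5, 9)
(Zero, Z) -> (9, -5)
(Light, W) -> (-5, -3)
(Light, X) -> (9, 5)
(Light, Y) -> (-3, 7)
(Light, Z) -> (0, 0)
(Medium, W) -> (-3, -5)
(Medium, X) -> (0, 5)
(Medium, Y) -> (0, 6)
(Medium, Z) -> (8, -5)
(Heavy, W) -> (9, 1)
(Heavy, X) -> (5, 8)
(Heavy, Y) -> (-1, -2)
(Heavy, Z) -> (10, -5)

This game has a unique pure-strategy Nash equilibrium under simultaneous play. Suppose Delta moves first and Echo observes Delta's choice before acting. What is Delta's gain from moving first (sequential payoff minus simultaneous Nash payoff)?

5

Backward induction with Delta moving first.
- Zero: Echo compares -5, -1, 9, -5 and picks Y; Delta would get -5.
- Light: Echo compares -3, 5, 7, 0 and picks Y; Delta would get -3.
- Medium: Echo compares -5, 5, 6, -5 and picks Y; Delta would get 0.
- Heavy: Echo compares 1, 8, -2, -5 and picks X; Delta would get 5.
Among -5, -3, 0, 5, the best is 5 at Heavy. Subgame-perfect outcome: (Heavy, X) with payoffs (5, 8).
Under simultaneous play:
Delta's best replies: W→Heavy; X→Light; Y→Medium; Z→Heavy.
Echo's best replies: Zero→Y; Light→Y; Medium→Y; Heavy→X.
The unique mutual best reply is (Medium, Y), giving (0, 6).
Delta's commitment gain: 5 − 0 = 5.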